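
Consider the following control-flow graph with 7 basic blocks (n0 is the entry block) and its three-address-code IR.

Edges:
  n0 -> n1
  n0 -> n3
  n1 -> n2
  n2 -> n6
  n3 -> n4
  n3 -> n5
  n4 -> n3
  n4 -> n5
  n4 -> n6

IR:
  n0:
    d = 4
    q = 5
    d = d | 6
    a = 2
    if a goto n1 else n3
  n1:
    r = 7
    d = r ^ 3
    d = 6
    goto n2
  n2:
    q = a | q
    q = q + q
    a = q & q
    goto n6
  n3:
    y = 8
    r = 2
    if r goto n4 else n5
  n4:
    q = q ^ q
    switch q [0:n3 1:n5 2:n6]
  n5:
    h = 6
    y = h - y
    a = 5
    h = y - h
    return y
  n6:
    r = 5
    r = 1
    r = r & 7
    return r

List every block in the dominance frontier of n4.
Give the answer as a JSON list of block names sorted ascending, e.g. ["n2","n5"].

Answer: ["n3", "n5", "n6"]

Derivation:
idom tree: n1←n0 n2←n1 n3←n0 n4←n3 n5←n3 n6←n0
Join-block Dom:
  n3: preds {n0,n4}: {n0} ∩ {n0,n3,n4} = {n0}; idom=n0
  n5: preds {n3,n4}: {n0,n3} ∩ {n0,n3,n4} = {n0,n3}; idom=n3
  n6: preds {n2,n4}: {n0,n1,n2} ∩ {n0,n3,n4} = {n0}; idom=n0

DF derivation:
  join n3 pred n0: · stop@n0
  join n3 pred n4: n4→n3 stop@n0
  join n5 pred n3: · stop@n3
  join n5 pred n4: n4 stop@n3
  join n6 pred n2: n2→n1 stop@n0
  join n6 pred n4: n4→n3 stop@n0
  n0 → ∅
  n1 → {n6}
  n2 → {n6}
  n3 → {n3,n6}
  n4 → {n3,n5,n6}
  n5 → ∅
  n6 → ∅

DF(n4) = ["n3", "n5", "n6"]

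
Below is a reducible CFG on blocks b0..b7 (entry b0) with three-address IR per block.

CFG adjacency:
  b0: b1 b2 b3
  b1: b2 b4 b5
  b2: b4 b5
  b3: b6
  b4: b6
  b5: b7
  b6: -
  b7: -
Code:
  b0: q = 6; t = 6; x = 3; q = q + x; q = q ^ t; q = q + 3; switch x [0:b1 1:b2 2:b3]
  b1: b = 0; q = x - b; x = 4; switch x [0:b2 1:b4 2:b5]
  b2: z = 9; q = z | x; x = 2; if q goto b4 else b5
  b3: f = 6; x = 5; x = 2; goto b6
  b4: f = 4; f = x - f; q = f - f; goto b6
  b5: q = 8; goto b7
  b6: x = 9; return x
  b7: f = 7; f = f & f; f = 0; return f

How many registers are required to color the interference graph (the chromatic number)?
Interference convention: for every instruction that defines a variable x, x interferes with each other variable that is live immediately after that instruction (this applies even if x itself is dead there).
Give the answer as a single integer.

def/use:
  b0: {q,t,x} / ∅
  b1: {b,q,x} / {x}
  b2: {q,x,z} / {x}
  b3: {f,x} / ∅
  b4: {f,q} / {x}
  b5: {q} / ∅
  b6: {x} / ∅
  b7: {f} / ∅

Live sets:
  b0: in=∅ out={x}
  b1: in={x} out={x}
  b2: in={x} out={x}
  b3: in=∅ out=∅
  b4: in={x} out=∅
  b5: in=∅ out=∅
  b6: in=∅ out=∅
  b7: in=∅ out=∅

Conflict graph:
  b — {x}
  f — {x}
  q — {t,x}
  t — {q,x}
  x — {b,f,q,t,z}
  z — {x}

Registers:
  {q,t,x} pairwise interfere (3-clique) ⇒ χ ≥ 3
  3-colouring: c0={x}  c1={b,f,q,z}  c2={t}
  χ = 3

Answer: 3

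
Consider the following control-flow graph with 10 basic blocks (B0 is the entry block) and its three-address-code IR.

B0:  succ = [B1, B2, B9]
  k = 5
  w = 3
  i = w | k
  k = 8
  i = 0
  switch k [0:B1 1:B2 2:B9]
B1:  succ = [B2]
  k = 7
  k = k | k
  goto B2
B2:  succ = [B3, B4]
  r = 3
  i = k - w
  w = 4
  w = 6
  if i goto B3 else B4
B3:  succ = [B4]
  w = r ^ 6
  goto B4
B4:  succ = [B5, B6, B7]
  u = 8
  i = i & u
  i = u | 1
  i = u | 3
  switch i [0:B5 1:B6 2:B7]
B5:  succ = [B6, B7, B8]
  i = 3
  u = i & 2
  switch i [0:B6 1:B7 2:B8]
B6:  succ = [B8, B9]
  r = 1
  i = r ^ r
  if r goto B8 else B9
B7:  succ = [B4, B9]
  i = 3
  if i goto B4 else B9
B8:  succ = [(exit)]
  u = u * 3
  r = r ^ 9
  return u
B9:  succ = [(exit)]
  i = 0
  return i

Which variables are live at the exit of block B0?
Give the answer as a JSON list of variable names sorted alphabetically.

Block summaries:
  B0 def {i,k,w} use ∅
  B1 def {k} use ∅
  B2 def {i,r,w} use {k,w}
  B3 def {w} use {r}
  B4 def {i,u} use {i}
  B5 def {i,u} use ∅
  B6 def {i,r} use ∅
  B7 def {i} use ∅
  B8 def {r,u} use {r,u}
  B9 def {i} use ∅

Liveness:
  live B0: ∅→{k,w}
  live B1: {w}→{k,w}
  live B2: {k,w}→{i,r}
  live B3: {i,r}→{i,r}
  live B4: {i,r}→{r,u}
  live B5: {r}→{r,u}
  live B6: {u}→{r,u}
  live B7: {r}→{i,r}
  live B8: {r,u}→∅
  live B9: ∅→∅

live-out(B0) = ["k", "w"]

Answer: ["k", "w"]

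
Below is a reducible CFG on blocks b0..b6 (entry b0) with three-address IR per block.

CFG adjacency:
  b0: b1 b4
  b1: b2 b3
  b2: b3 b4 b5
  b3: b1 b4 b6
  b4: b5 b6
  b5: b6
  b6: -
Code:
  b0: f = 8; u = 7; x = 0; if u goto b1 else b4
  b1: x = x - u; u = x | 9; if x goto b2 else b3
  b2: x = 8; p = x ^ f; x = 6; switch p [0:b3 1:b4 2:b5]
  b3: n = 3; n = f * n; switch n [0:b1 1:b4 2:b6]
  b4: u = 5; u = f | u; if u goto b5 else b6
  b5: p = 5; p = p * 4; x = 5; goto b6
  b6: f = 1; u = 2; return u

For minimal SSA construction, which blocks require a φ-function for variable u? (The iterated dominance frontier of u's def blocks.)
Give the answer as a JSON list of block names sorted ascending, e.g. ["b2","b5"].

Answer: ["b1", "b4", "b5", "b6"]

Working:
idom tree: b1←b0 b2←b1 b3←b1 b4←b0 b5←b0 b6←b0
Join-block Dom:
  b1: preds {b0,b3}: {b0} ∩ {b0,b1,b3} = {b0}; idom=b0
  b3: preds {b1,b2}: {b0,b1} ∩ {b0,b1,b2} = {b0,b1}; idom=b1
  b4: preds {b0,b2,b3}: {b0} ∩ {b0,b1,b2} ∩ {b0,b1,b3} = {b0}; idom=b0
  b5: preds {b2,b4}: {b0,b1,b2} ∩ {b0,b4} = {b0}; idom=b0
  b6: preds {b3,b4,b5}: {b0,b1,b3} ∩ {b0,b4} ∩ {b0,b5} = {b0}; idom=b0

DF walk-up:
  join b1 pred b0: · stop@b0
  join b1 pred b3: b3→b1 stop@b0
  join b3 pred b1: · stop@b1
  join b3 pred b2: b2 stop@b1
  join b4 pred b0: · stop@b0
  join b4 pred b2: b2→b1 stop@b0
  join b4 pred b3: b3→b1 stop@b0
  join b5 pred b2: b2→b1 stop@b0
  join b5 pred b4: b4 stop@b0
  join b6 pred b3: b3→b1 stop@b0
  join b6 pred b4: b4 stop@b0
  join b6 pred b5: b5 stop@b0
  b0 → ∅
  b1 → {b1,b4,b5,b6}
  b2 → {b3,b4,b5}
  b3 → {b1,b4,b6}
  b4 → {b5,b6}
  b5 → {b6}
  b6 → ∅

φ for u: defs {b0,b1,b4,b6}
  DF⁺ = {b1,b4,b5,b6}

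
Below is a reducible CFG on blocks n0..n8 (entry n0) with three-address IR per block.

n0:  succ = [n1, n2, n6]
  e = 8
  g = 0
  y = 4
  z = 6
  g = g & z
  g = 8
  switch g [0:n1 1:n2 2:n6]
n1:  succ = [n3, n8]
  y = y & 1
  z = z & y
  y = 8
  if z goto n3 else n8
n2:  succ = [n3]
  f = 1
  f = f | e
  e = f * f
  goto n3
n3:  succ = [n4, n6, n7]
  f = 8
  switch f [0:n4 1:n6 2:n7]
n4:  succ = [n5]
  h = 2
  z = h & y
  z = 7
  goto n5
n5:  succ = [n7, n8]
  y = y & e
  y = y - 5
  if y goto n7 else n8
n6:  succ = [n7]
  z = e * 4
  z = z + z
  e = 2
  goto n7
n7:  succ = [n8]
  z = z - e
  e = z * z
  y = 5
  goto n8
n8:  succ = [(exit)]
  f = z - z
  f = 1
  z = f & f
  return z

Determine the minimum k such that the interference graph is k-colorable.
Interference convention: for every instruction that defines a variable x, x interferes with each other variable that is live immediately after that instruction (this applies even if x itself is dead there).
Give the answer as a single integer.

Per-block:
  n0: def={e,g,y,z} ue=∅
  n1: def={y,z} ue={y,z}
  n2: def={e,f} ue={e}
  n3: def={f} ue=∅
  n4: def={h,z} ue={y}
  n5: def={y} ue={e,y}
  n6: def={e,z} ue={e}
  n7: def={e,y,z} ue={e,z}
  n8: def={f,z} ue={z}

Live sets:
  live n0: ∅→{e,y,z}
  live n1: {e,y,z}→{e,y,z}
  live n2: {e,y,z}→{e,y,z}
  live n3: {e,y,z}→{e,y,z}
  live n4: {e,y}→{e,y,z}
  live n5: {e,y,z}→{e,z}
  live n6: {e}→{e,z}
  live n7: {e,z}→{z}
  live n8: {z}→∅

Conflict graph:
  e↔{f,g,h,y,z}
  f↔{e,y,z}
  g↔{e,y,z}
  h↔{e,y}
  y↔{e,f,g,h,z}
  z↔{e,f,g,y}

Registers:
  {e,f,y,z} pairwise interfere (4-clique) ⇒ χ ≥ 4
  assign e→r0 f→r3 g→r3 h→r2 y→r1 z→r2 — no edge inside a register ⇒ χ ≤ 4
  χ = 4

Answer: 4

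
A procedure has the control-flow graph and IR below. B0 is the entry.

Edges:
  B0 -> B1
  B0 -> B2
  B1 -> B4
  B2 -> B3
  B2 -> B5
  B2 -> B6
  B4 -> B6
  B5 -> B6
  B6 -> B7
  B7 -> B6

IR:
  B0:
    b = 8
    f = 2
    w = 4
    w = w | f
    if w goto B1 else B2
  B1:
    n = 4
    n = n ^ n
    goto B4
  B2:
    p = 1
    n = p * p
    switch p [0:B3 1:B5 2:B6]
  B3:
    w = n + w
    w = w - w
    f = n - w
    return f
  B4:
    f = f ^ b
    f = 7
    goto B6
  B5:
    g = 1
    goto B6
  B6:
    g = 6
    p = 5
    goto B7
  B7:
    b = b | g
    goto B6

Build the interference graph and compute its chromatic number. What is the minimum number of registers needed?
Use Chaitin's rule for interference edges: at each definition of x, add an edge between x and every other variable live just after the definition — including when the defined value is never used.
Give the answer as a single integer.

Block summaries:
  B0 def {b,f,w} use ∅
  B1 def {n} use ∅
  B2 def {n,p} use ∅
  B3 def {f,w} use {n,w}
  B4 def {f} use {b,f}
  B5 def {g} use ∅
  B6 def {g,p} use ∅
  B7 def {b} use {b,g}

Liveness:
  live B0: ∅→{b,f,w}
  live B1: {b,f}→{b,f}
  live B2: {b,w}→{b,n,w}
  live B3: {n,w}→∅
  live B4: {b,f}→{b}
  live B5: {b}→{b}
  live B6: {b}→{b,g}
  live B7: {b,g}→{b}

Interference:
  b — {f,g,n,p,w}
  f — {b,n,w}
  g — {b,p}
  n — {b,f,p,w}
  p — {b,g,n,w}
  w — {b,f,n,p}

Colouring:
  lower bound: {b,f,n,w} mutually conflict ⇒ χ ≥ 4
  4-colouring: R0={b}  R1={g,n}  R2={f,p}  R3={w}
  χ = 4

Answer: 4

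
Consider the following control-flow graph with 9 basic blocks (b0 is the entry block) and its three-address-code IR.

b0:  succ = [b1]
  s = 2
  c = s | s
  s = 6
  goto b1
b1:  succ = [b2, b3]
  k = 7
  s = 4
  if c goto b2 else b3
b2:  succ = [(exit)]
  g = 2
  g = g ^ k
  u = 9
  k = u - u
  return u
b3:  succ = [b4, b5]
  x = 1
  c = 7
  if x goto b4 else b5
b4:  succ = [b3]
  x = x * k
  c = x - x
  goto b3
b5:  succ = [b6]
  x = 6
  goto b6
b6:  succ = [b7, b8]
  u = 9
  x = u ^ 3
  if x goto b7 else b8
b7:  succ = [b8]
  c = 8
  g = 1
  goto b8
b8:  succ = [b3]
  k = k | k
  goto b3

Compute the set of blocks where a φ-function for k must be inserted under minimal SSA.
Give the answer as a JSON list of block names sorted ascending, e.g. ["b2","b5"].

idom tree: b1←b0 b2←b1 b3←b1 b4←b3 b5←b3 b6←b5 b7←b6 b8←b6
Dom at joins:
  b3: preds {b1,b4,b8}: {b0,b1} ∩ {b0,b1,b3,b4} ∩ {b0,b1,b3,b5,b6,b8} = {b0,b1}; idom=b1
  b8: preds {b6,b7}: {b0,b1,b3,b5,b6} ∩ {b0,b1,b3,b5,b6,b7} = {b0,b1,b3,b5,b6}; idom=b6

Frontier:
  join b3 pred b1: · stop@b1
  join b3 pred b4: b4→b3 stop@b1
  join b3 pred b8: b8→b6→b5→b3 stop@b1
  join b8 pred b6: · stop@b6
  join b8 pred b7: b7 stop@b6
  DF(b0)=∅
  DF(b1)=∅
  DF(b2)=∅
  DF(b3)={b3}
  DF(b4)={b3}
  DF(b5)={b3}
  DF(b6)={b3}
  DF(b7)={b8}
  DF(b8)={b3}

φ for k: defs {b1,b2,b8}
  DF⁺ = {b3}

Answer: ["b3"]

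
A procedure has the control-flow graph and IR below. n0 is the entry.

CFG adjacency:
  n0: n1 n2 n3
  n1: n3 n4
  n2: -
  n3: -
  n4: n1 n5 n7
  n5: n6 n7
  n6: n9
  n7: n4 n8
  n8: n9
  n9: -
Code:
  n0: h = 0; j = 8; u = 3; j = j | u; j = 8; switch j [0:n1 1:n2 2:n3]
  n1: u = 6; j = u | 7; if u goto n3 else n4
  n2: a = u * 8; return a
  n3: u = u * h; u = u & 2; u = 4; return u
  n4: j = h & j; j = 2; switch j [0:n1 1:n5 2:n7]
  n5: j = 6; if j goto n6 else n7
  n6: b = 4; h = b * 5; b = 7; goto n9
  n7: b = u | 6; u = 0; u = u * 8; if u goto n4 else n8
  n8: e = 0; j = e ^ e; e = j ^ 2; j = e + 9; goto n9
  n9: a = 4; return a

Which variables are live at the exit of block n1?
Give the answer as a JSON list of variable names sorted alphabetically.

Answer: ["h", "j", "u"]

Working:
Block summaries:
  n0: {h,j,u} / ∅
  n1: {j,u} / ∅
  n2: {a} / {u}
  n3: {u} / {h,u}
  n4: {j} / {h,j}
  n5: {j} / ∅
  n6: {b,h} / ∅
  n7: {b,u} / {u}
  n8: {e,j} / ∅
  n9: {a} / ∅

Backward fixpoint:
  n0 li=∅ lo={h,u}
  n1 li={h} lo={h,j,u}
  n2 li={u} lo=∅
  n3 li={h,u} lo=∅
  n4 li={h,j,u} lo={h,j,u}
  n5 li={h,u} lo={h,j,u}
  n6 li=∅ lo=∅
  n7 li={h,j,u} lo={h,j,u}
  n8 li=∅ lo=∅
  n9 li=∅ lo=∅

live-out(n1) = ["h", "j", "u"]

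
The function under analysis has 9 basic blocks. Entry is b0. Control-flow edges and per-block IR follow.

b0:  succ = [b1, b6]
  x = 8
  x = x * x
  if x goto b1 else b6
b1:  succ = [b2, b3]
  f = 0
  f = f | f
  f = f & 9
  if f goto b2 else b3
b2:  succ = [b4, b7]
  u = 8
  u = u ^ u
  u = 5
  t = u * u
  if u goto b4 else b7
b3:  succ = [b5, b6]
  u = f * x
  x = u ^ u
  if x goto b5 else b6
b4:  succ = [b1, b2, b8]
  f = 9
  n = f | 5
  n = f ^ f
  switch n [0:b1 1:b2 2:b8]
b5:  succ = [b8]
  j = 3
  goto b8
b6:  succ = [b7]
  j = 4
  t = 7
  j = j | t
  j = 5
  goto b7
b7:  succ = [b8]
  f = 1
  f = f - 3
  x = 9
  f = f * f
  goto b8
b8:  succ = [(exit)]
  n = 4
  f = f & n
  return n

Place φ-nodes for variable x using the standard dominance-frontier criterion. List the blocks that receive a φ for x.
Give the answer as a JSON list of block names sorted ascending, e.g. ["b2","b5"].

Answer: ["b6", "b7", "b8"]

Working:
idom tree: b1←b0 b2←b1 b3←b1 b4←b2 b5←b3 b6←b0 b7←b0 b8←b0
Dom at joins:
  b1: preds {b0,b4}: {b0} ∩ {b0,b1,b2,b4} = {b0}; idom=b0
  b2: preds {b1,b4}: {b0,b1} ∩ {b0,b1,b2,b4} = {b0,b1}; idom=b1
  b6: preds {b0,b3}: {b0} ∩ {b0,b1,b3} = {b0}; idom=b0
  b7: preds {b2,b6}: {b0,b1,b2} ∩ {b0,b6} = {b0}; idom=b0
  b8: preds {b4,b5,b7}: {b0,b1,b2,b4} ∩ {b0,b1,b3,b5} ∩ {b0,b7} = {b0}; idom=b0

DF walk-up:
  b1←b0: walk · to b0
  b1←b4: walk b4→b2→b1 to b0
  b2←b1: walk · to b1
  b2←b4: walk b4→b2 to b1
  b6←b0: walk · to b0
  b6←b3: walk b3→b1 to b0
  b7←b2: walk b2→b1 to b0
  b7←b6: walk b6 to b0
  b8←b4: walk b4→b2→b1 to b0
  b8←b5: walk b5→b3→b1 to b0
  b8←b7: walk b7 to b0
  DF(b0)=∅
  DF(b1)={b1,b6,b7,b8}
  DF(b2)={b1,b2,b7,b8}
  DF(b3)={b6,b8}
  DF(b4)={b1,b2,b8}
  DF(b5)={b8}
  DF(b6)={b7}
  DF(b7)={b8}
  DF(b8)=∅

φ for x: defs {b0,b3,b7}
  DF⁺ = {b6,b7,b8}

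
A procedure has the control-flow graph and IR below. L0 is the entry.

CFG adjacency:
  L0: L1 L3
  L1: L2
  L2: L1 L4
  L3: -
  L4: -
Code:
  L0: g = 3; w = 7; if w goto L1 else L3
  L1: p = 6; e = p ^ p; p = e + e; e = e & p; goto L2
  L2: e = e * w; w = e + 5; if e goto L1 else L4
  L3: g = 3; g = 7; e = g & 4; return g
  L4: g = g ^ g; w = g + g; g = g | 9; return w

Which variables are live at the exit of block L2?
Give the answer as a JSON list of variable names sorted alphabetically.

Answer: ["g", "w"]

Derivation:
Per-block:
  L0: {g,w} / ∅
  L1: {e,p} / ∅
  L2: {e,w} / {e,w}
  L3: {e,g} / ∅
  L4: {g,w} / {g}

Live sets:
  L0 li=∅ lo={g,w}
  L1 li={g,w} lo={e,g,w}
  L2 li={e,g,w} lo={g,w}
  L3 li=∅ lo=∅
  L4 li={g} lo=∅

live-out(L2) = ["g", "w"]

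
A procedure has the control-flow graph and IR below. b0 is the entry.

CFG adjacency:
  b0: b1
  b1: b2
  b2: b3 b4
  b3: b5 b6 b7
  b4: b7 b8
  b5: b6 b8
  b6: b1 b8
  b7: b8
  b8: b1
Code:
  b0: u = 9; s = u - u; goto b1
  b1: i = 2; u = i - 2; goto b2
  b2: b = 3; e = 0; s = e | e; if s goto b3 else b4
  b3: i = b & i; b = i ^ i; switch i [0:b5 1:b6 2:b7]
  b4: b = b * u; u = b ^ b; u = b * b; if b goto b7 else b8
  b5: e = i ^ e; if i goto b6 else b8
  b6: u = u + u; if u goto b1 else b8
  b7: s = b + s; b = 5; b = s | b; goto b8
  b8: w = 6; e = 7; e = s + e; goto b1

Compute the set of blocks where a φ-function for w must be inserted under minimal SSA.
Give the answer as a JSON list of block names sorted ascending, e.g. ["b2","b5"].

idom tree: b1←b0 b2←b1 b3←b2 b4←b2 b5←b3 b6←b3 b7←b2 b8←b2
Join-block Dom:
  b1: preds {b0,b6,b8}: {b0} ∩ {b0,b1,b2,b3,b6} ∩ {b0,b1,b2,b8} = {b0}; idom=b0
  b6: preds {b3,b5}: {b0,b1,b2,b3} ∩ {b0,b1,b2,b3,b5} = {b0,b1,b2,b3}; idom=b3
  b7: preds {b3,b4}: {b0,b1,b2,b3} ∩ {b0,b1,b2,b4} = {b0,b1,b2}; idom=b2
  b8: preds {b4,b5,b6,b7}: {b0,b1,b2,b4} ∩ {b0,b1,b2,b3,b5} ∩ {b0,b1,b2,b3,b6} ∩ {b0,b1,b2,b7} = {b0,b1,b2}; idom=b2

DF derivation:
  join b1 pred b0: · stop@b0
  join b1 pred b6: b6→b3→b2→b1 stop@b0
  join b1 pred b8: b8→b2→b1 stop@b0
  join b6 pred b3: · stop@b3
  join b6 pred b5: b5 stop@b3
  join b7 pred b3: b3 stop@b2
  join b7 pred b4: b4 stop@b2
  join b8 pred b4: b4 stop@b2
  join b8 pred b5: b5→b3 stop@b2
  join b8 pred b6: b6→b3 stop@b2
  join b8 pred b7: b7 stop@b2
  b0 → ∅
  b1 → {b1}
  b2 → {b1}
  b3 → {b1,b7,b8}
  b4 → {b7,b8}
  b5 → {b6,b8}
  b6 → {b1,b8}
  b7 → {b8}
  b8 → {b1}

φ for w: defs {b8}
  DF⁺ = {b1}

Answer: ["b1"]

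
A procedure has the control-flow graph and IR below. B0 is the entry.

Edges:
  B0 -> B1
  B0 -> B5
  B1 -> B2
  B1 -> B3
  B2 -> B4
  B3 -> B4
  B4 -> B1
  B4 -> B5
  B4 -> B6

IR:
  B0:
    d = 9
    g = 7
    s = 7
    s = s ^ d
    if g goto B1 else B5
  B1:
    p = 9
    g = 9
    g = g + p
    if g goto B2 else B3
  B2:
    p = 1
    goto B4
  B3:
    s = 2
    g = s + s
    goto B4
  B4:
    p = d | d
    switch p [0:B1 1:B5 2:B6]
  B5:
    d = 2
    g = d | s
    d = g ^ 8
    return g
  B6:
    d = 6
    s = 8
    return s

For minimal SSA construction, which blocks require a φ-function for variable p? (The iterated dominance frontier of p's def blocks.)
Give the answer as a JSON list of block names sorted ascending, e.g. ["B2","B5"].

idom tree: B1←B0 B2←B1 B3←B1 B4←B1 B5←B0 B6←B4
Dom at joins:
  B1: preds {B0,B4}: {B0} ∩ {B0,B1,B4} = {B0}; idom=B0
  B4: preds {B2,B3}: {B0,B1,B2} ∩ {B0,B1,B3} = {B0,B1}; idom=B1
  B5: preds {B0,B4}: {B0} ∩ {B0,B1,B4} = {B0}; idom=B0

DF walk-up:
  join B1 pred B0: · stop@B0
  join B1 pred B4: B4→B1 stop@B0
  join B4 pred B2: B2 stop@B1
  join B4 pred B3: B3 stop@B1
  join B5 pred B0: · stop@B0
  join B5 pred B4: B4→B1 stop@B0
  B0: DF=∅
  B1: DF={B1,B5}
  B2: DF={B4}
  B3: DF={B4}
  B4: DF={B1,B5}
  B5: DF=∅
  B6: DF=∅

φ for p: defs {B1,B2,B4}
  DF⁺ = {B1,B4,B5}

Answer: ["B1", "B4", "B5"]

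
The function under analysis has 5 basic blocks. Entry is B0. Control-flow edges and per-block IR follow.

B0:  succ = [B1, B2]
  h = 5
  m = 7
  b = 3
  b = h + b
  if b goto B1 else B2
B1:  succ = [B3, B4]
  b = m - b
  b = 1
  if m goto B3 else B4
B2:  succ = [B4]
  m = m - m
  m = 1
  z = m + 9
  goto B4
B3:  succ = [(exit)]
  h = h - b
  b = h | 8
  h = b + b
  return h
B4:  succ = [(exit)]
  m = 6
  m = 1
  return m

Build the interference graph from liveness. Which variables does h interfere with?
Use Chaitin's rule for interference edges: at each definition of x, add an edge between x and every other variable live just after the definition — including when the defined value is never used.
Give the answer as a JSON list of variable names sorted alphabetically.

Per-block:
  B0: {b,h,m} / ∅
  B1: {b} / {b,m}
  B2: {m,z} / {m}
  B3: {b,h} / {b,h}
  B4: {m} / ∅

Backward fixpoint:
  B0: in=∅ out={b,h,m}
  B1: in={b,h,m} out={b,h}
  B2: in={m} out=∅
  B3: in={b,h} out=∅
  B4: in=∅ out=∅

Conflict graph:
  b↔{h,m}
  h↔{b,m}
  m↔{b,h}
  z↔∅

N(h) = ["b", "m"]

Answer: ["b", "m"]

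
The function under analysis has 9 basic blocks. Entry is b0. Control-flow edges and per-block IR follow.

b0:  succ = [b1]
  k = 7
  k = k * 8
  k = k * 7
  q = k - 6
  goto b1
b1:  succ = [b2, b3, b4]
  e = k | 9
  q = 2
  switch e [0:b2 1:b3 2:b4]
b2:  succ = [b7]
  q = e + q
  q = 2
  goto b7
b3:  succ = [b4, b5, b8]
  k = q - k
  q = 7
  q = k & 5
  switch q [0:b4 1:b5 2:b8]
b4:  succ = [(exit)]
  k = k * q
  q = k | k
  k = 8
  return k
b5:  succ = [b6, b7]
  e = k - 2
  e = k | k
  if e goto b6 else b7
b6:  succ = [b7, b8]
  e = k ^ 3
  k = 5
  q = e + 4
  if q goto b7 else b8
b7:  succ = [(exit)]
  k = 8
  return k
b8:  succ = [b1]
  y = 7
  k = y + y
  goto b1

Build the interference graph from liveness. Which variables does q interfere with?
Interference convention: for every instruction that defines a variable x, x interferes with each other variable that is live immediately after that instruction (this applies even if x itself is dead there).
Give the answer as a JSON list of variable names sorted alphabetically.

Per-block:
  b0: {k,q} / ∅
  b1: {e,q} / {k}
  b2: {q} / {e,q}
  b3: {k,q} / {k,q}
  b4: {k,q} / {k,q}
  b5: {e} / {k}
  b6: {e,k,q} / {k}
  b7: {k} / ∅
  b8: {k,y} / ∅

Live sets:
  live b0: ∅→{k}
  live b1: {k}→{e,k,q}
  live b2: {e,q}→∅
  live b3: {k,q}→{k,q}
  live b4: {k,q}→∅
  live b5: {k}→{k}
  live b6: {k}→∅
  live b7: ∅→∅
  live b8: ∅→{k}

Interference:
  e↔{k,q}
  k↔{e,q}
  q↔{e,k}
  y↔∅

N(q) = ["e", "k"]

Answer: ["e", "k"]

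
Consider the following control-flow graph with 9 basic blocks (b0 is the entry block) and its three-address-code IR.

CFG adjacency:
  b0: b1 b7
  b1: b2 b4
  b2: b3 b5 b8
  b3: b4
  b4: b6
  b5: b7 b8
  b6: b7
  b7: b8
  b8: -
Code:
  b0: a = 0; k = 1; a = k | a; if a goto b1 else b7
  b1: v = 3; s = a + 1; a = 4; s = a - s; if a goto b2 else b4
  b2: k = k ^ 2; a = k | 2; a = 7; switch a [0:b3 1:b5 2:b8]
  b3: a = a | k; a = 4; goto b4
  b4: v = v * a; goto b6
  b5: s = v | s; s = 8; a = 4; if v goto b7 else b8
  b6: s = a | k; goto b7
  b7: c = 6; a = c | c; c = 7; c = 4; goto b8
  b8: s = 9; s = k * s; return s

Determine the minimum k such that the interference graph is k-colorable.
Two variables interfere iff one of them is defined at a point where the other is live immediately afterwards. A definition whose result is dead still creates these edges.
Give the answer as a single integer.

def/use:
  b0 def {a,k} use ∅
  b1 def {a,s,v} use {a}
  b2 def {a,k} use {k}
  b3 def {a} use {a,k}
  b4 def {v} use {a,v}
  b5 def {a,s} use {s,v}
  b6 def {s} use {a,k}
  b7 def {a,c} use ∅
  b8 def {s} use {k}

Live sets:
  live b0: ∅→{a,k}
  live b1: {a,k}→{a,k,s,v}
  live b2: {k,s,v}→{a,k,s,v}
  live b3: {a,k,v}→{a,k,v}
  live b4: {a,k,v}→{a,k}
  live b5: {k,s,v}→{k}
  live b6: {a,k}→{k}
  live b7: {k}→{k}
  live b8: {k}→∅

Interfere edges:
  a↔{k,s,v}
  c↔{k}
  k↔{a,c,s,v}
  s↔{a,k,v}
  v↔{a,k,s}

Chromatic number:
  clique {a,k,s,v} ⇒ need ≥ 4
  assign a→R1 c→R1 k→R0 s→R2 v→R3 — no edge inside a register ⇒ χ ≤ 4
  χ = 4

Answer: 4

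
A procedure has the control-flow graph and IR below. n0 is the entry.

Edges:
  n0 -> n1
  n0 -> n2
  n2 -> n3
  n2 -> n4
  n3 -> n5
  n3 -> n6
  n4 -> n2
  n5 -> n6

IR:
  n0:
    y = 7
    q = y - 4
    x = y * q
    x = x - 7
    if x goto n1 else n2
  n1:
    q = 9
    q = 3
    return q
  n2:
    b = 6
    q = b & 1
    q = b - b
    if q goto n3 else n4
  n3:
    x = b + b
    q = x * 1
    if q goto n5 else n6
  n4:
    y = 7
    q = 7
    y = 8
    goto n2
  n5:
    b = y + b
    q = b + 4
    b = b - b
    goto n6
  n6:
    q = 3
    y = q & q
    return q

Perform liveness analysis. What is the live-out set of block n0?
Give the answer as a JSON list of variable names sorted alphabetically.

Per-block:
  n0 def {q,x,y} use ∅
  n1 def {q} use ∅
  n2 def {b,q} use ∅
  n3 def {q,x} use {b}
  n4 def {q,y} use ∅
  n5 def {b,q} use {b,y}
  n6 def {q,y} use ∅

Liveness:
  n0: in=∅ out={y}
  n1: in=∅ out=∅
  n2: in={y} out={b,y}
  n3: in={b,y} out={b,y}
  n4: in=∅ out={y}
  n5: in={b,y} out=∅
  n6: in=∅ out=∅

live-out(n0) = ["y"]

Answer: ["y"]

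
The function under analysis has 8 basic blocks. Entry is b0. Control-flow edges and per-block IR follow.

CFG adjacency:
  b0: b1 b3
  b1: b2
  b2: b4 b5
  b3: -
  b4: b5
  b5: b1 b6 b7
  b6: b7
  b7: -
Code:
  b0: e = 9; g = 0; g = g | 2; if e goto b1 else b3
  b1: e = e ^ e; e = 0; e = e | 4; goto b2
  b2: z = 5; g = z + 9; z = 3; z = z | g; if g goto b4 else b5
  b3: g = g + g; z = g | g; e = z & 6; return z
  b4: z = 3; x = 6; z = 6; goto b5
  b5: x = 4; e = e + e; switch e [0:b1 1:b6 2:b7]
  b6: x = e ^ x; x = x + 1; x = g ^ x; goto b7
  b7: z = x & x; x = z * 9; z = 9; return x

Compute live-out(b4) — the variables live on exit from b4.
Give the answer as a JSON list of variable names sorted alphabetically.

Answer: ["e", "g"]

Working:
Block summaries:
  b0: def={e,g} ue=∅
  b1: def={e} ue={e}
  b2: def={g,z} ue=∅
  b3: def={e,g,z} ue={g}
  b4: def={x,z} ue=∅
  b5: def={e,x} ue={e}
  b6: def={x} ue={e,g,x}
  b7: def={x,z} ue={x}

Live sets:
  b0 li=∅ lo={e,g}
  b1 li={e} lo={e}
  b2 li={e} lo={e,g}
  b3 li={g} lo=∅
  b4 li={e,g} lo={e,g}
  b5 li={e,g} lo={e,g,x}
  b6 li={e,g,x} lo={x}
  b7 li={x} lo=∅

live-out(b4) = ["e", "g"]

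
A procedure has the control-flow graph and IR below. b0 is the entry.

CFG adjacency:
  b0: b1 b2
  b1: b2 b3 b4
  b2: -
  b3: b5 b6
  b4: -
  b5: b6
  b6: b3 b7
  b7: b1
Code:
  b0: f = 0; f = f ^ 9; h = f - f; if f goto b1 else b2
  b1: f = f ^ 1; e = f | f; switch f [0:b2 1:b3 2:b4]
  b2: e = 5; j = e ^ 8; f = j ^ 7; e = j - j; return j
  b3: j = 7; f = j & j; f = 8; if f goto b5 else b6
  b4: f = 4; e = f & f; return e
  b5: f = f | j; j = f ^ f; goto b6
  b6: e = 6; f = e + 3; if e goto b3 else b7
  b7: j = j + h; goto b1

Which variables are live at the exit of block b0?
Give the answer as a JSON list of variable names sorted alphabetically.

Answer: ["f", "h"]

Derivation:
Per-block:
  b0: def={f,h} ue=∅
  b1: def={e,f} ue={f}
  b2: def={e,f,j} ue=∅
  b3: def={f,j} ue=∅
  b4: def={e,f} ue=∅
  b5: def={f,j} ue={f,j}
  b6: def={e,f} ue=∅
  b7: def={j} ue={h,j}

Backward fixpoint:
  b0: in=∅ out={f,h}
  b1: in={f,h} out={h}
  b2: in=∅ out=∅
  b3: in={h} out={f,h,j}
  b4: in=∅ out=∅
  b5: in={f,h,j} out={h,j}
  b6: in={h,j} out={f,h,j}
  b7: in={f,h,j} out={f,h}

live-out(b0) = ["f", "h"]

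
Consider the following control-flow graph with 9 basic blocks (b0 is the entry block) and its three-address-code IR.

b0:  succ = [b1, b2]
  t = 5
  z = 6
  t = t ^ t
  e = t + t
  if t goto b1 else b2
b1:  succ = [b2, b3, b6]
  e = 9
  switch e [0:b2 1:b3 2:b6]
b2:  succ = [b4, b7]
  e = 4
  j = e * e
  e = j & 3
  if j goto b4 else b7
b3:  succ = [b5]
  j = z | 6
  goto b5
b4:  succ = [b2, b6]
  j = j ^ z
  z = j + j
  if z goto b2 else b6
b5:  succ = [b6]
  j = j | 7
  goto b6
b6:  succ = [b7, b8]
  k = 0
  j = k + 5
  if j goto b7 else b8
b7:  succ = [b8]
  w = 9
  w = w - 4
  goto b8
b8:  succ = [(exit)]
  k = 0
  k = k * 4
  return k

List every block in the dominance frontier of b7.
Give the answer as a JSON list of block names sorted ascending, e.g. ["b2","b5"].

Answer: ["b8"]

Working:
idom tree: b1←b0 b2←b0 b3←b1 b4←b2 b5←b3 b6←b0 b7←b0 b8←b0
Dom at joins:
  b2: preds {b0,b1,b4}: {b0} ∩ {b0,b1} ∩ {b0,b2,b4} = {b0}; idom=b0
  b6: preds {b1,b4,b5}: {b0,b1} ∩ {b0,b2,b4} ∩ {b0,b1,b3,b5} = {b0}; idom=b0
  b7: preds {b2,b6}: {b0,b2} ∩ {b0,b6} = {b0}; idom=b0
  b8: preds {b6,b7}: {b0,b6} ∩ {b0,b7} = {b0}; idom=b0

Frontier:
  join b2 pred b0: · stop@b0
  join b2 pred b1: b1 stop@b0
  join b2 pred b4: b4→b2 stop@b0
  join b6 pred b1: b1 stop@b0
  join b6 pred b4: b4→b2 stop@b0
  join b6 pred b5: b5→b3→b1 stop@b0
  join b7 pred b2: b2 stop@b0
  join b7 pred b6: b6 stop@b0
  join b8 pred b6: b6 stop@b0
  join b8 pred b7: b7 stop@b0
  DF(b0)=∅
  DF(b1)={b2,b6}
  DF(b2)={b2,b6,b7}
  DF(b3)={b6}
  DF(b4)={b2,b6}
  DF(b5)={b6}
  DF(b6)={b7,b8}
  DF(b7)={b8}
  DF(b8)=∅

DF(b7) = ["b8"]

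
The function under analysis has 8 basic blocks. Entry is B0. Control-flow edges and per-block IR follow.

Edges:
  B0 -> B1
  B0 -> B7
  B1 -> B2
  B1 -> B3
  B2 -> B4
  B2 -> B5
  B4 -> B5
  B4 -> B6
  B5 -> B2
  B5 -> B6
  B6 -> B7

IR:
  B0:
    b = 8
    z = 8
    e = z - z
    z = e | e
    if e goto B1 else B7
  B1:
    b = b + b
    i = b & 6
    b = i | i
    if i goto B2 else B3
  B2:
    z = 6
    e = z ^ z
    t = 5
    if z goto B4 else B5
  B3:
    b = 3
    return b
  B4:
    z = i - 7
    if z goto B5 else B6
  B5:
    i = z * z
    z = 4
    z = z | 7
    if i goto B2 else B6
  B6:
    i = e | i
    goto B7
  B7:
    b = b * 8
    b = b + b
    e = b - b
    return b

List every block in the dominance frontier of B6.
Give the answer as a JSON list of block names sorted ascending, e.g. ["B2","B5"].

Answer: ["B7"]

Derivation:
idom tree: B1←B0 B2←B1 B3←B1 B4←B2 B5←B2 B6←B2 B7←B0
Dom at joins:
  B2: preds {B1,B5}: {B0,B1} ∩ {B0,B1,B2,B5} = {B0,B1}; idom=B1
  B5: preds {B2,B4}: {B0,B1,B2} ∩ {B0,B1,B2,B4} = {B0,B1,B2}; idom=B2
  B6: preds {B4,B5}: {B0,B1,B2,B4} ∩ {B0,B1,B2,B5} = {B0,B1,B2}; idom=B2
  B7: preds {B0,B6}: {B0} ∩ {B0,B1,B2,B6} = {B0}; idom=B0

Frontier:
  B2←B1: walk · to B1
  B2←B5: walk B5→B2 to B1
  B5←B2: walk · to B2
  B5←B4: walk B4 to B2
  B6←B4: walk B4 to B2
  B6←B5: walk B5 to B2
  B7←B0: walk · to B0
  B7←B6: walk B6→B2→B1 to B0
  DF(B0)=∅
  DF(B1)={B7}
  DF(B2)={B2,B7}
  DF(B3)=∅
  DF(B4)={B5,B6}
  DF(B5)={B2,B6}
  DF(B6)={B7}
  DF(B7)=∅

DF(B6) = ["B7"]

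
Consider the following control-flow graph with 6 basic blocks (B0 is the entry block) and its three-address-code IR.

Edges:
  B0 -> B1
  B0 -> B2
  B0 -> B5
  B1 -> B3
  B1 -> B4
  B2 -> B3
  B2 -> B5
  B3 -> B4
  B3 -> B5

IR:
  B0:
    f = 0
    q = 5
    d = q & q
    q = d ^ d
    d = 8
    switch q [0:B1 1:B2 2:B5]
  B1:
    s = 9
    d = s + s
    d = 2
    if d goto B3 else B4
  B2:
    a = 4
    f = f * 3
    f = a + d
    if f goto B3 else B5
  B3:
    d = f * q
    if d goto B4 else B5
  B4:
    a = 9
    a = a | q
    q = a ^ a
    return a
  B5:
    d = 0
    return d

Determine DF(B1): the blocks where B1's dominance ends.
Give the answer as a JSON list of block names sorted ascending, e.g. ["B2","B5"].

idom tree: B1←B0 B2←B0 B3←B0 B4←B0 B5←B0
Join-block Dom:
  B3: preds {B1,B2}: {B0,B1} ∩ {B0,B2} = {B0}; idom=B0
  B4: preds {B1,B3}: {B0,B1} ∩ {B0,B3} = {B0}; idom=B0
  B5: preds {B0,B2,B3}: {B0} ∩ {B0,B2} ∩ {B0,B3} = {B0}; idom=B0

Frontier:
  B3←B1: walk B1 to B0
  B3←B2: walk B2 to B0
  B4←B1: walk B1 to B0
  B4←B3: walk B3 to B0
  B5←B0: walk · to B0
  B5←B2: walk B2 to B0
  B5←B3: walk B3 to B0
  B0 → ∅
  B1 → {B3,B4}
  B2 → {B3,B5}
  B3 → {B4,B5}
  B4 → ∅
  B5 → ∅

DF(B1) = ["B3", "B4"]

Answer: ["B3", "B4"]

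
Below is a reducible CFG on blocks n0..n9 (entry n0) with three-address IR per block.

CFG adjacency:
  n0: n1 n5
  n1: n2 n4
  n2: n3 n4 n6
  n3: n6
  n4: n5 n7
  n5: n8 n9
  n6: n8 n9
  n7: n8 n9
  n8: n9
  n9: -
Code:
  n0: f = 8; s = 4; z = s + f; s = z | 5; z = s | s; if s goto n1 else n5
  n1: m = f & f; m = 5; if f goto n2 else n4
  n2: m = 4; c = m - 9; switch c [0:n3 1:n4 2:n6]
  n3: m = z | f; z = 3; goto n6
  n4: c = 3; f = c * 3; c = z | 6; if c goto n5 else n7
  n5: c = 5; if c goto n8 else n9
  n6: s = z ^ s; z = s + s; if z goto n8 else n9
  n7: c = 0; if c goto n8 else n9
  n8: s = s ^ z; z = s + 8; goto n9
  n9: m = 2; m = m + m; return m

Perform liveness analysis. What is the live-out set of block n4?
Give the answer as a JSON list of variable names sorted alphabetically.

Per-block:
  n0: {f,s,z} / ∅
  n1: {m} / {f}
  n2: {c,m} / ∅
  n3: {m,z} / {f,z}
  n4: {c,f} / {z}
  n5: {c} / ∅
  n6: {s,z} / {s,z}
  n7: {c} / ∅
  n8: {s,z} / {s,z}
  n9: {m} / ∅

Backward fixpoint:
  live n0: ∅→{f,s,z}
  live n1: {f,s,z}→{f,s,z}
  live n2: {f,s,z}→{f,s,z}
  live n3: {f,s,z}→{s,z}
  live n4: {s,z}→{s,z}
  live n5: {s,z}→{s,z}
  live n6: {s,z}→{s,z}
  live n7: {s,z}→{s,z}
  live n8: {s,z}→∅
  live n9: ∅→∅

live-out(n4) = ["s", "z"]

Answer: ["s", "z"]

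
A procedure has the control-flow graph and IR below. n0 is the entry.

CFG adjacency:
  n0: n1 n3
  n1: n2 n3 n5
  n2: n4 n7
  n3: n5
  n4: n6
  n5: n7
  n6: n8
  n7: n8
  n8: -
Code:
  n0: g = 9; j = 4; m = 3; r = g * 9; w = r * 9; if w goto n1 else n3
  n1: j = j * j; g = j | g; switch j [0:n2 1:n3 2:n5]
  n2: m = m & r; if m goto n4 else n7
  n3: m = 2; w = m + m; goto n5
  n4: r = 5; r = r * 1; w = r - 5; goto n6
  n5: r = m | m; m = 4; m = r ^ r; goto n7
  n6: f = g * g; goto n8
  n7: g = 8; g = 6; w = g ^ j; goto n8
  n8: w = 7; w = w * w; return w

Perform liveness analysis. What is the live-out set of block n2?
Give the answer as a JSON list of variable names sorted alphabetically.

Answer: ["g", "j"]

Derivation:
def/use:
  n0 def {g,j,m,r,w} use ∅
  n1 def {g,j} use {g,j}
  n2 def {m} use {m,r}
  n3 def {m,w} use ∅
  n4 def {r,w} use ∅
  n5 def {m,r} use {m}
  n6 def {f} use {g}
  n7 def {g,w} use {j}
  n8 def {w} use ∅

Liveness:
  n0: in=∅ out={g,j,m,r}
  n1: in={g,j,m,r} out={g,j,m,r}
  n2: in={g,j,m,r} out={g,j}
  n3: in={j} out={j,m}
  n4: in={g} out={g}
  n5: in={j,m} out={j}
  n6: in={g} out=∅
  n7: in={j} out=∅
  n8: in=∅ out=∅

live-out(n2) = ["g", "j"]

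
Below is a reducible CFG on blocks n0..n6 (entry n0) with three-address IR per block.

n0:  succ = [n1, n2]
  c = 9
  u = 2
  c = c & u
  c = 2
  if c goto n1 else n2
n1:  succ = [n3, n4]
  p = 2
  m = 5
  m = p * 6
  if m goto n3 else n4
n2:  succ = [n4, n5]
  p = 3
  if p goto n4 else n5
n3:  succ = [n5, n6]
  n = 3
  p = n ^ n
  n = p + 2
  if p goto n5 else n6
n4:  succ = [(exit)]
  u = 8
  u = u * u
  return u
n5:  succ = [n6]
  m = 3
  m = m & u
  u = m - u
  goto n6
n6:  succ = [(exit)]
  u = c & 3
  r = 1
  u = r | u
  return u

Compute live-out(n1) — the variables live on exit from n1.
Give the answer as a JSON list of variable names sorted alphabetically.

Block summaries:
  n0 def {c,u} use ∅
  n1 def {m,p} use ∅
  n2 def {p} use ∅
  n3 def {n,p} use ∅
  n4 def {u} use ∅
  n5 def {m,u} use {u}
  n6 def {r,u} use {c}

Backward fixpoint:
  n0 li=∅ lo={c,u}
  n1 li={c,u} lo={c,u}
  n2 li={c,u} lo={c,u}
  n3 li={c,u} lo={c,u}
  n4 li=∅ lo=∅
  n5 li={c,u} lo={c}
  n6 li={c} lo=∅

live-out(n1) = ["c", "u"]

Answer: ["c", "u"]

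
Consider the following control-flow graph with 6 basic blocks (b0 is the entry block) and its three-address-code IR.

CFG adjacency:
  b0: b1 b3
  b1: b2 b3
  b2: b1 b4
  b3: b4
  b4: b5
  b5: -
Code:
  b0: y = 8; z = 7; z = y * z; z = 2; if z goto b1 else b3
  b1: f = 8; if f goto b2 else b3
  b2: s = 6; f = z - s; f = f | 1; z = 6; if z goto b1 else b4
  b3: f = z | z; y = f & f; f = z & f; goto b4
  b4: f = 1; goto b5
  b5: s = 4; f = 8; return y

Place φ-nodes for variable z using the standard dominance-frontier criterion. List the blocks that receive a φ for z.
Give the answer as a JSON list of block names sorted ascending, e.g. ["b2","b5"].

Answer: ["b1", "b3", "b4"]

Analysis:
idom tree: b1←b0 b2←b1 b3←b0 b4←b0 b5←b4
Join-block Dom:
  b1: preds {b0,b2}: {b0} ∩ {b0,b1,b2} = {b0}; idom=b0
  b3: preds {b0,b1}: {b0} ∩ {b0,b1} = {b0}; idom=b0
  b4: preds {b2,b3}: {b0,b1,b2} ∩ {b0,b3} = {b0}; idom=b0

DF derivation:
  b1←b0: walk · to b0
  b1←b2: walk b2→b1 to b0
  b3←b0: walk · to b0
  b3←b1: walk b1 to b0
  b4←b2: walk b2→b1 to b0
  b4←b3: walk b3 to b0
  DF(b0)=∅
  DF(b1)={b1,b3,b4}
  DF(b2)={b1,b4}
  DF(b3)={b4}
  DF(b4)=∅
  DF(b5)=∅

φ for z: defs {b0,b2}
  DF⁺ = {b1,b3,b4}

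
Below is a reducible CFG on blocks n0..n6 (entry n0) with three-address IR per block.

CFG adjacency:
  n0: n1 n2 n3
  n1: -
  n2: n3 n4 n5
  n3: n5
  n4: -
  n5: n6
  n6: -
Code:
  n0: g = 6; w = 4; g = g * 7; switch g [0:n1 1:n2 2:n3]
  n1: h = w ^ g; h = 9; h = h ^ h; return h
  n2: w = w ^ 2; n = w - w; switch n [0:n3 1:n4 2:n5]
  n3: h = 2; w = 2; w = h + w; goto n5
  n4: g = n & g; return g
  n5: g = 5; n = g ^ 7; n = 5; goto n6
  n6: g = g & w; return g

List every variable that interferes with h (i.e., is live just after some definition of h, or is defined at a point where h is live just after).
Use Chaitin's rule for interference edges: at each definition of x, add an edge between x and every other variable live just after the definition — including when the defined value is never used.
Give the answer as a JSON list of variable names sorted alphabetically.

Answer: ["w"]

Analysis:
def/use:
  n0 def {g,w} use ∅
  n1 def {h} use {g,w}
  n2 def {n,w} use {w}
  n3 def {h,w} use ∅
  n4 def {g} use {g,n}
  n5 def {g,n} use ∅
  n6 def {g} use {g,w}

Backward fixpoint:
  n0 li=∅ lo={g,w}
  n1 li={g,w} lo=∅
  n2 li={g,w} lo={g,n,w}
  n3 li=∅ lo={w}
  n4 li={g,n} lo=∅
  n5 li={w} lo={g,w}
  n6 li={g,w} lo=∅

Conflict graph:
  g↔{n,w}
  h↔{w}
  n↔{g,w}
  w↔{g,h,n}

N(h) = ["w"]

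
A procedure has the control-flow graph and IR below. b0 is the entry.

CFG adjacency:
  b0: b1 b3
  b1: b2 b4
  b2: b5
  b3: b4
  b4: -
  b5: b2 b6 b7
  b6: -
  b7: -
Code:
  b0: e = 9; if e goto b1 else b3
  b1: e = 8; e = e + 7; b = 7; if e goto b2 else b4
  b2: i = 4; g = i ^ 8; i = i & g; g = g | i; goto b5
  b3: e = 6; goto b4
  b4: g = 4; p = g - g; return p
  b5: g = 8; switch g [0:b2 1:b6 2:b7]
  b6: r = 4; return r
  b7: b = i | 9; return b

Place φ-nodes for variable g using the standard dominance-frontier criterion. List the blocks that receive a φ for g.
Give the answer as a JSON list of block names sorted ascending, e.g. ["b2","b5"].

Answer: ["b2"]

Analysis:
idom tree: b1←b0 b2←b1 b3←b0 b4←b0 b5←b2 b6←b5 b7←b5
Dom at joins:
  b2: preds {b1,b5}: {b0,b1} ∩ {b0,b1,b2,b5} = {b0,b1}; idom=b1
  b4: preds {b1,b3}: {b0,b1} ∩ {b0,b3} = {b0}; idom=b0

DF derivation:
  join b2 pred b1: · stop@b1
  join b2 pred b5: b5→b2 stop@b1
  join b4 pred b1: b1 stop@b0
  join b4 pred b3: b3 stop@b0
  b0: DF=∅
  b1: DF={b4}
  b2: DF={b2}
  b3: DF={b4}
  b4: DF=∅
  b5: DF={b2}
  b6: DF=∅
  b7: DF=∅

φ for g: defs {b2,b4,b5}
  DF⁺ = {b2}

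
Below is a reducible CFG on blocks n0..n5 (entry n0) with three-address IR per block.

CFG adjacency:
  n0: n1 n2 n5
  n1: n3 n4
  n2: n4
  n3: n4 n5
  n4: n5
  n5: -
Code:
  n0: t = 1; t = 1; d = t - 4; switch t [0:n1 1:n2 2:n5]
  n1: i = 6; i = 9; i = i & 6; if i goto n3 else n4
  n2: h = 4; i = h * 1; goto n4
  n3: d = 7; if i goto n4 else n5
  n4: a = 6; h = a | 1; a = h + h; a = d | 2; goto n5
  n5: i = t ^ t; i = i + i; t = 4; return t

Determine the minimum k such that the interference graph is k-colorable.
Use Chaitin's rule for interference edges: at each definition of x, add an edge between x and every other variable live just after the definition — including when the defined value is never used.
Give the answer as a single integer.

Block summaries:
  n0 def {d,t} use ∅
  n1 def {i} use ∅
  n2 def {h,i} use ∅
  n3 def {d} use {i}
  n4 def {a,h} use {d}
  n5 def {i,t} use {t}

Backward fixpoint:
  live n0: ∅→{d,t}
  live n1: {d,t}→{d,i,t}
  live n2: {d,t}→{d,t}
  live n3: {i,t}→{d,t}
  live n4: {d,t}→{t}
  live n5: {t}→∅

Interfere edges:
  a: {d,t}
  d: {a,h,i,t}
  h: {d,t}
  i: {d,t}
  t: {a,d,h,i}

Chromatic number:
  {a,d,t} pairwise interfere (3-clique) ⇒ χ ≥ 3
  3-colouring: R0={d}  R1={t}  R2={a,h,i}
  χ = 3

Answer: 3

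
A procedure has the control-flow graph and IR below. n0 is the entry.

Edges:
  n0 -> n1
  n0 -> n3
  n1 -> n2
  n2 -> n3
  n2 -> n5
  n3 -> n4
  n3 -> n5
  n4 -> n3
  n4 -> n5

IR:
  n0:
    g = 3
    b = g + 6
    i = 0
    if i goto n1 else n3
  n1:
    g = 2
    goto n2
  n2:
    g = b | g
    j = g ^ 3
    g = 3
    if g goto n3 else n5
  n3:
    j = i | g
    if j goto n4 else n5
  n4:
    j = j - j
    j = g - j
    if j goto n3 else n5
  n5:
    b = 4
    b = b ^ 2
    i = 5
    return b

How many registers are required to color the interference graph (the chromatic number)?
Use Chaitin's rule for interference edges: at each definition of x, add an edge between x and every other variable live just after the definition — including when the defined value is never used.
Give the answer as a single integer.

def/use:
  n0 def {b,g,i} use ∅
  n1 def {g} use ∅
  n2 def {g,j} use {b,g}
  n3 def {j} use {g,i}
  n4 def {j} use {g,j}
  n5 def {b,i} use ∅

Backward fixpoint:
  n0 li=∅ lo={b,g,i}
  n1 li={b,i} lo={b,g,i}
  n2 li={b,g,i} lo={g,i}
  n3 li={g,i} lo={g,i,j}
  n4 li={g,i,j} lo={g,i}
  n5 li=∅ lo=∅

Interfere edges:
  b↔{g,i}
  g↔{b,i,j}
  i↔{b,g,j}
  j↔{g,i}

Chromatic number:
  lower bound: {b,g,i} mutually conflict ⇒ χ ≥ 3
  assign b→c2 g→c0 i→c1 j→c2 — no edge inside a register ⇒ χ ≤ 3
  χ = 3

Answer: 3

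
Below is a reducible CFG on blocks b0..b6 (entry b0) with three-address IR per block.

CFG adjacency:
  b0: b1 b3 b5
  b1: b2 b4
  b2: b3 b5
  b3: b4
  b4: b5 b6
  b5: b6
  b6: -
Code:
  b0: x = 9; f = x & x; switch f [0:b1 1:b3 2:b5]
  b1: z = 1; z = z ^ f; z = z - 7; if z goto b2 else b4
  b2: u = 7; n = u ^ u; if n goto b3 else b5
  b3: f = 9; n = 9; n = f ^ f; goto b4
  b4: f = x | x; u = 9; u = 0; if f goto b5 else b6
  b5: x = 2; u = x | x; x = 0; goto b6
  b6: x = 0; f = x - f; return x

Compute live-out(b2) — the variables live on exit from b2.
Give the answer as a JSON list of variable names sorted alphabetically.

Answer: ["f", "x"]

Working:
def/use:
  b0 def {f,x} use ∅
  b1 def {z} use {f}
  b2 def {n,u} use ∅
  b3 def {f,n} use ∅
  b4 def {f,u} use {x}
  b5 def {u,x} use ∅
  b6 def {f,x} use {f}

Live sets:
  b0 li=∅ lo={f,x}
  b1 li={f,x} lo={f,x}
  b2 li={f,x} lo={f,x}
  b3 li={x} lo={x}
  b4 li={x} lo={f}
  b5 li={f} lo={f}
  b6 li={f} lo=∅

live-out(b2) = ["f", "x"]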